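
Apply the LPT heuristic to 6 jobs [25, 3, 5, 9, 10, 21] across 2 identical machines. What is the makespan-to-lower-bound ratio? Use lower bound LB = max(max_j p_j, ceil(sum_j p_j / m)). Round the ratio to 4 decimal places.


LPT order: [25, 21, 10, 9, 5, 3]
Machine loads after assignment: [37, 36]
LPT makespan = 37
Lower bound = max(max_job, ceil(total/2)) = max(25, 37) = 37
Ratio = 37 / 37 = 1.0

1.0


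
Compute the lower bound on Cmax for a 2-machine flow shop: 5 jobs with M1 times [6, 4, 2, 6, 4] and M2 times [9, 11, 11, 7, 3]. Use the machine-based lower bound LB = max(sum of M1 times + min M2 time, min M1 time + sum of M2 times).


LB1 = sum(M1 times) + min(M2 times) = 22 + 3 = 25
LB2 = min(M1 times) + sum(M2 times) = 2 + 41 = 43
Lower bound = max(LB1, LB2) = max(25, 43) = 43

43


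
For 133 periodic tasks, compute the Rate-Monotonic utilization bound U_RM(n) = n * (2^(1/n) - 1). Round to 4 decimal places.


Compute 2^(1/133) = 1.0052252371
Subtract 1: 1.0052252371 - 1 = 0.0052252371
Multiply by n: 133 * 0.0052252371 = 0.6949565343
Round to 4 dp: 0.6950

0.6950


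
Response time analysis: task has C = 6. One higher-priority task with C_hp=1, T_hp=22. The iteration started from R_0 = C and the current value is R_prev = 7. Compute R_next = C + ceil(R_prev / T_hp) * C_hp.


R_next = C + ceil(R_prev / T_hp) * C_hp
ceil(7 / 22) = ceil(0.3182) = 1
Interference = 1 * 1 = 1
R_next = 6 + 1 = 7
R_next = R_prev, so the iteration has converged (response time = 7).

7


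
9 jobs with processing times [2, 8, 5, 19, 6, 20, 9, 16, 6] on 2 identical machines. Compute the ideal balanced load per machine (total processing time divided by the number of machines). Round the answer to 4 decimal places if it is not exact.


Total processing time = 2 + 8 + 5 + 19 + 6 + 20 + 9 + 16 + 6 = 91
Number of machines = 2
Ideal balanced load = 91 / 2 = 45.5

45.5


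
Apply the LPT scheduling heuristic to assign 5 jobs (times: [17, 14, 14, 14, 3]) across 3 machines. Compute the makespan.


Sort jobs in decreasing order (LPT): [17, 14, 14, 14, 3]
Assign each job to the least loaded machine:
  Machine 1: jobs [17], load = 17
  Machine 2: jobs [14, 14], load = 28
  Machine 3: jobs [14, 3], load = 17
Makespan = max load = 28

28


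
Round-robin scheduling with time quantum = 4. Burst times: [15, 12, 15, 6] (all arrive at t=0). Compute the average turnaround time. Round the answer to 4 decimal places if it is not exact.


Time quantum = 4
Execution trace:
  J1 runs 4 units, time = 4
  J2 runs 4 units, time = 8
  J3 runs 4 units, time = 12
  J4 runs 4 units, time = 16
  J1 runs 4 units, time = 20
  J2 runs 4 units, time = 24
  J3 runs 4 units, time = 28
  J4 runs 2 units, time = 30
  J1 runs 4 units, time = 34
  J2 runs 4 units, time = 38
  J3 runs 4 units, time = 42
  J1 runs 3 units, time = 45
  J3 runs 3 units, time = 48
Finish times: [45, 38, 48, 30]
Average turnaround = 161/4 = 40.25

40.25


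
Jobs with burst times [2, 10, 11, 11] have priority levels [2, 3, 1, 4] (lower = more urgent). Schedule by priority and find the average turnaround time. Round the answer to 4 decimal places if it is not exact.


Sort by priority (ascending = highest first):
Order: [(1, 11), (2, 2), (3, 10), (4, 11)]
Completion times:
  Priority 1, burst=11, C=11
  Priority 2, burst=2, C=13
  Priority 3, burst=10, C=23
  Priority 4, burst=11, C=34
Average turnaround = 81/4 = 20.25

20.25


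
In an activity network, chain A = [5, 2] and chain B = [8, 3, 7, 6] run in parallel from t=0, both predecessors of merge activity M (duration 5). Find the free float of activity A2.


ES(A2) = sum of predecessors on chain A = 5
EF(A2) = ES + duration = 5 + 2 = 7
Successor of A2 is M. ES(M) = max(sum(A), sum(B)) = max(7, 24) = 24
Free float = ES(successor) - EF(current) = 24 - 7 = 17

17


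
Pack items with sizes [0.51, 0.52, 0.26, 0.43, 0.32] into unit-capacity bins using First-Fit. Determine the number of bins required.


Place items sequentially using First-Fit:
  Item 0.51 -> new Bin 1
  Item 0.52 -> new Bin 2
  Item 0.26 -> Bin 1 (now 0.77)
  Item 0.43 -> Bin 2 (now 0.95)
  Item 0.32 -> new Bin 3
Total bins used = 3

3


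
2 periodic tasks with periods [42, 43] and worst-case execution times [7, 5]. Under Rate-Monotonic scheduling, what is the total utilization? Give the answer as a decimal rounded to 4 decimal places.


Compute individual utilizations (exact fractions):
  Task 1: C/T = 7/42 = 1/6 (approx. 0.1667)
  Task 2: C/T = 5/43 (approx. 0.1163)
Total utilization U = 1/6 + 5/43 = 73/258
Rounded to 4 decimal places: U = 0.2829
RM (Liu & Layland) bound for 2 tasks = 0.828427; compare with U = 73/258 (approx. 0.282946)
U <= bound, so schedulable by RM sufficient condition.

0.2829


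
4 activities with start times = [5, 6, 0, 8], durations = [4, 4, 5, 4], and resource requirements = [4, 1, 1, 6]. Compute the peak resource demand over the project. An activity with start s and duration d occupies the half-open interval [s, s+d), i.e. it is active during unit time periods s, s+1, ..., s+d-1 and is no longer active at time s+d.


Each activity i is active on [start_i, start_i + duration_i).
Compute total resource usage per time slot:
  t=0: active resources = [1], total = 1
  t=1: active resources = [1], total = 1
  t=2: active resources = [1], total = 1
  t=3: active resources = [1], total = 1
  t=4: active resources = [1], total = 1
  t=5: active resources = [4], total = 4
  t=6: active resources = [4, 1], total = 5
  t=7: active resources = [4, 1], total = 5
  t=8: active resources = [4, 1, 6], total = 11
  t=9: active resources = [1, 6], total = 7
  t=10: active resources = [6], total = 6
  t=11: active resources = [6], total = 6
Peak resource demand = 11

11


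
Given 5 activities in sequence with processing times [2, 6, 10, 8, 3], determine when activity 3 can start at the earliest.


Activity 3 starts after activities 1 through 2 complete.
Predecessor durations: [2, 6]
ES = 2 + 6 = 8

8


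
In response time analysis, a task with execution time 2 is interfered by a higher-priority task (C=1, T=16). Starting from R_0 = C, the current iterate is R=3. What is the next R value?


R_next = C + ceil(R_prev / T_hp) * C_hp
ceil(3 / 16) = ceil(0.1875) = 1
Interference = 1 * 1 = 1
R_next = 2 + 1 = 3
R_next = R_prev, so the iteration has converged (response time = 3).

3


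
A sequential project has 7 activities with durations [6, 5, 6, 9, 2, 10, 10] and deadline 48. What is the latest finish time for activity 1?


LF(activity 1) = deadline - sum of successor durations
Successors: activities 2 through 7 with durations [5, 6, 9, 2, 10, 10]
Sum of successor durations = 42
LF = 48 - 42 = 6

6


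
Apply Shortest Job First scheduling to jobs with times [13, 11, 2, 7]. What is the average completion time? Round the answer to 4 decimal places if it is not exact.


SJF order (ascending): [2, 7, 11, 13]
Completion times:
  Job 1: burst=2, C=2
  Job 2: burst=7, C=9
  Job 3: burst=11, C=20
  Job 4: burst=13, C=33
Average completion = 64/4 = 16.0

16.0


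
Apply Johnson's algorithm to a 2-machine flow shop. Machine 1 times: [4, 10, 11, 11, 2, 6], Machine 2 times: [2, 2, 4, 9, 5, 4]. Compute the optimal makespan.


Apply Johnson's rule:
  Group 1 (a <= b): [(5, 2, 5)]
  Group 2 (a > b): [(4, 11, 9), (3, 11, 4), (6, 6, 4), (1, 4, 2), (2, 10, 2)]
Optimal job order: [5, 4, 3, 6, 1, 2]
Schedule:
  Job 5: M1 done at 2, M2 done at 7
  Job 4: M1 done at 13, M2 done at 22
  Job 3: M1 done at 24, M2 done at 28
  Job 6: M1 done at 30, M2 done at 34
  Job 1: M1 done at 34, M2 done at 36
  Job 2: M1 done at 44, M2 done at 46
Makespan = 46

46


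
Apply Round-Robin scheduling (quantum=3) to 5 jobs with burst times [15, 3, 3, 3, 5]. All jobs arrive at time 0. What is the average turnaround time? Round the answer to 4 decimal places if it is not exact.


Time quantum = 3
Execution trace:
  J1 runs 3 units, time = 3
  J2 runs 3 units, time = 6
  J3 runs 3 units, time = 9
  J4 runs 3 units, time = 12
  J5 runs 3 units, time = 15
  J1 runs 3 units, time = 18
  J5 runs 2 units, time = 20
  J1 runs 3 units, time = 23
  J1 runs 3 units, time = 26
  J1 runs 3 units, time = 29
Finish times: [29, 6, 9, 12, 20]
Average turnaround = 76/5 = 15.2

15.2


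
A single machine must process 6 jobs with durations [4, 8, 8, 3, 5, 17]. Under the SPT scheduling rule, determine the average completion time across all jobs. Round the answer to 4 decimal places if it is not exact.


Sort jobs by processing time (SPT order): [3, 4, 5, 8, 8, 17]
Compute completion times sequentially:
  Job 1: processing = 3, completes at 3
  Job 2: processing = 4, completes at 7
  Job 3: processing = 5, completes at 12
  Job 4: processing = 8, completes at 20
  Job 5: processing = 8, completes at 28
  Job 6: processing = 17, completes at 45
Sum of completion times = 115
Average completion time = 115/6 = 19.1667

19.1667


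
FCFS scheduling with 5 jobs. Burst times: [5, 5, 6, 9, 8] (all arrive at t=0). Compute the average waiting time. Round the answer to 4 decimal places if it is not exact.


FCFS order (as given): [5, 5, 6, 9, 8]
Waiting times:
  Job 1: wait = 0
  Job 2: wait = 5
  Job 3: wait = 10
  Job 4: wait = 16
  Job 5: wait = 25
Sum of waiting times = 56
Average waiting time = 56/5 = 11.2

11.2


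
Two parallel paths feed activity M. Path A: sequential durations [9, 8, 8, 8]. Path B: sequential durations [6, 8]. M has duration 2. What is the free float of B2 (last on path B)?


ES(B2) = sum of predecessors on chain B = 6
EF(B2) = ES + duration = 6 + 8 = 14
Successor of B2 is M. ES(M) = max(sum(A), sum(B)) = max(33, 14) = 33
Free float = ES(successor) - EF(current) = 33 - 14 = 19

19


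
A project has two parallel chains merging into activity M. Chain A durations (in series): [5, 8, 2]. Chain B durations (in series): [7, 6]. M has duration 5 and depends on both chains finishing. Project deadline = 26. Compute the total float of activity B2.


Forward pass: ES(B2) = sum of predecessors on chain B = 7
EF = ES + duration = 7 + 6 = 13
Backward pass: LF(M) = deadline = 26; LS(M) = 26 - 5 = 21
LF(B2) = LS(M) - sum(successors on chain B) = 21 - 0 = 21
LS = LF - duration = 21 - 6 = 15
Total float = LS - ES = 15 - 7 = 8

8


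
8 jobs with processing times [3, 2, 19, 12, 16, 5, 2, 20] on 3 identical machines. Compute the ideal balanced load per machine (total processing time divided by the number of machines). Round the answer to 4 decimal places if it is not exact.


Total processing time = 3 + 2 + 19 + 12 + 16 + 5 + 2 + 20 = 79
Number of machines = 3
Ideal balanced load = 79 / 3 = 26.3333

26.3333


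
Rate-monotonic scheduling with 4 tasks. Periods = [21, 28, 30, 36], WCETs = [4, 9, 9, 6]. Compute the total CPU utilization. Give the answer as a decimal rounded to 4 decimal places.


Compute individual utilizations (exact fractions):
  Task 1: C/T = 4/21 (approx. 0.1905)
  Task 2: C/T = 9/28 (approx. 0.3214)
  Task 3: C/T = 9/30 = 3/10 (approx. 0.3)
  Task 4: C/T = 6/36 = 1/6 (approx. 0.1667)
Total utilization U = 4/21 + 9/28 + 3/10 + 1/6 = 137/140
Rounded to 4 decimal places: U = 0.9786
RM (Liu & Layland) bound for 4 tasks = 0.756828; compare with U = 137/140 (approx. 0.978571)
bound < U <= 1, so the RM sufficient condition is not met (inconclusive; an exact test such as response-time analysis is needed).

0.9786


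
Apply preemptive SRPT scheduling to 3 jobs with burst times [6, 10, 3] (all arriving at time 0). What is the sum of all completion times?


Since all jobs arrive at t=0, SRPT equals SPT ordering.
SPT order: [3, 6, 10]
Completion times:
  Job 1: p=3, C=3
  Job 2: p=6, C=9
  Job 3: p=10, C=19
Total completion time = 3 + 9 + 19 = 31

31


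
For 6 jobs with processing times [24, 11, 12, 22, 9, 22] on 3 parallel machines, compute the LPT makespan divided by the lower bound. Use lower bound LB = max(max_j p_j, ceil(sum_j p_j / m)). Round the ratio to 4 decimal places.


LPT order: [24, 22, 22, 12, 11, 9]
Machine loads after assignment: [33, 34, 33]
LPT makespan = 34
Lower bound = max(max_job, ceil(total/3)) = max(24, 34) = 34
Ratio = 34 / 34 = 1.0

1.0


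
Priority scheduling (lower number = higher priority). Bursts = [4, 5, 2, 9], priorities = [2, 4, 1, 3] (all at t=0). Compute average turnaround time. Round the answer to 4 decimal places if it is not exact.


Sort by priority (ascending = highest first):
Order: [(1, 2), (2, 4), (3, 9), (4, 5)]
Completion times:
  Priority 1, burst=2, C=2
  Priority 2, burst=4, C=6
  Priority 3, burst=9, C=15
  Priority 4, burst=5, C=20
Average turnaround = 43/4 = 10.75

10.75


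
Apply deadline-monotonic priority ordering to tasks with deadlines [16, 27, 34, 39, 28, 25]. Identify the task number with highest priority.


Sort tasks by relative deadline (ascending):
  Task 1: deadline = 16
  Task 6: deadline = 25
  Task 2: deadline = 27
  Task 5: deadline = 28
  Task 3: deadline = 34
  Task 4: deadline = 39
Priority order (highest first): [1, 6, 2, 5, 3, 4]
Highest priority task = 1

1


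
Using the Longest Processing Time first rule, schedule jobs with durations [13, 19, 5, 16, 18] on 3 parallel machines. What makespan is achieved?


Sort jobs in decreasing order (LPT): [19, 18, 16, 13, 5]
Assign each job to the least loaded machine:
  Machine 1: jobs [19], load = 19
  Machine 2: jobs [18, 5], load = 23
  Machine 3: jobs [16, 13], load = 29
Makespan = max load = 29

29


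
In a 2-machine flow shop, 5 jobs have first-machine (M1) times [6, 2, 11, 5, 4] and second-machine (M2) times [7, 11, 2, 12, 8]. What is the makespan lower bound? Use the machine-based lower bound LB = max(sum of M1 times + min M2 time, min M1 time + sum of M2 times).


LB1 = sum(M1 times) + min(M2 times) = 28 + 2 = 30
LB2 = min(M1 times) + sum(M2 times) = 2 + 40 = 42
Lower bound = max(LB1, LB2) = max(30, 42) = 42

42


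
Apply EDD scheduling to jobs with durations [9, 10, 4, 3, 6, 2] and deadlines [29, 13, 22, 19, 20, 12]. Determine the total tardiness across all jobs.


Sort by due date (EDD order): [(2, 12), (10, 13), (3, 19), (6, 20), (4, 22), (9, 29)]
Compute completion times and tardiness:
  Job 1: p=2, d=12, C=2, tardiness=max(0,2-12)=0
  Job 2: p=10, d=13, C=12, tardiness=max(0,12-13)=0
  Job 3: p=3, d=19, C=15, tardiness=max(0,15-19)=0
  Job 4: p=6, d=20, C=21, tardiness=max(0,21-20)=1
  Job 5: p=4, d=22, C=25, tardiness=max(0,25-22)=3
  Job 6: p=9, d=29, C=34, tardiness=max(0,34-29)=5
Total tardiness = 9

9


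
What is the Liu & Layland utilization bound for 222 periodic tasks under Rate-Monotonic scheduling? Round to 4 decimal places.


Compute 2^(1/222) = 1.0031271640
Subtract 1: 1.0031271640 - 1 = 0.0031271640
Multiply by n: 222 * 0.0031271640 = 0.6942304080
Round to 4 dp: 0.6942

0.6942


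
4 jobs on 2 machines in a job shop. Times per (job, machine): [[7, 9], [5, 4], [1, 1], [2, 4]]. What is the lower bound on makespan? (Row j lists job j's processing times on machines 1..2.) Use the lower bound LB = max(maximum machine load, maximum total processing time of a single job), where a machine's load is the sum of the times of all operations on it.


Machine loads:
  Machine 1: 7 + 5 + 1 + 2 = 15
  Machine 2: 9 + 4 + 1 + 4 = 18
Max machine load = 18
Job totals:
  Job 1: 16
  Job 2: 9
  Job 3: 2
  Job 4: 6
Max job total = 16
Lower bound = max(18, 16) = 18

18


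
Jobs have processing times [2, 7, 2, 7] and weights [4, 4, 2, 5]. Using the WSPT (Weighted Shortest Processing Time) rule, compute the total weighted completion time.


Compute p/w ratios and sort ascending (WSPT): [(2, 4), (2, 2), (7, 5), (7, 4)]
Compute weighted completion times:
  Job (p=2,w=4): C=2, w*C=4*2=8
  Job (p=2,w=2): C=4, w*C=2*4=8
  Job (p=7,w=5): C=11, w*C=5*11=55
  Job (p=7,w=4): C=18, w*C=4*18=72
Total weighted completion time = 143

143


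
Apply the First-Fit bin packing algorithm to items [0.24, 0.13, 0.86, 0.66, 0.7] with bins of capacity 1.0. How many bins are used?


Place items sequentially using First-Fit:
  Item 0.24 -> new Bin 1
  Item 0.13 -> Bin 1 (now 0.37)
  Item 0.86 -> new Bin 2
  Item 0.66 -> new Bin 3
  Item 0.7 -> new Bin 4
Total bins used = 4

4


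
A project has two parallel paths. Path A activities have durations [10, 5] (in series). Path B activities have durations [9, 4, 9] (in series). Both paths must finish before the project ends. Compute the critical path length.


Path A total = 10 + 5 = 15
Path B total = 9 + 4 + 9 = 22
Critical path = longest path = max(15, 22) = 22

22


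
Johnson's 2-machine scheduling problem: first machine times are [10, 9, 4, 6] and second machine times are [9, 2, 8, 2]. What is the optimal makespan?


Apply Johnson's rule:
  Group 1 (a <= b): [(3, 4, 8)]
  Group 2 (a > b): [(1, 10, 9), (2, 9, 2), (4, 6, 2)]
Optimal job order: [3, 1, 2, 4]
Schedule:
  Job 3: M1 done at 4, M2 done at 12
  Job 1: M1 done at 14, M2 done at 23
  Job 2: M1 done at 23, M2 done at 25
  Job 4: M1 done at 29, M2 done at 31
Makespan = 31

31


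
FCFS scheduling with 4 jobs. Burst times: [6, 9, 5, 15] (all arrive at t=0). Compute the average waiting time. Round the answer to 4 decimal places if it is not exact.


FCFS order (as given): [6, 9, 5, 15]
Waiting times:
  Job 1: wait = 0
  Job 2: wait = 6
  Job 3: wait = 15
  Job 4: wait = 20
Sum of waiting times = 41
Average waiting time = 41/4 = 10.25

10.25


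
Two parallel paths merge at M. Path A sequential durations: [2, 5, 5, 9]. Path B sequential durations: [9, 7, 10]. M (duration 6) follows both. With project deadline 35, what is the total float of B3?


Forward pass: ES(B3) = sum of predecessors on chain B = 16
EF = ES + duration = 16 + 10 = 26
Backward pass: LF(M) = deadline = 35; LS(M) = 35 - 6 = 29
LF(B3) = LS(M) - sum(successors on chain B) = 29 - 0 = 29
LS = LF - duration = 29 - 10 = 19
Total float = LS - ES = 19 - 16 = 3

3


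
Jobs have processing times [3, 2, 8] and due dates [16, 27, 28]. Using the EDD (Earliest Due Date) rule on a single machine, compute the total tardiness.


Sort by due date (EDD order): [(3, 16), (2, 27), (8, 28)]
Compute completion times and tardiness:
  Job 1: p=3, d=16, C=3, tardiness=max(0,3-16)=0
  Job 2: p=2, d=27, C=5, tardiness=max(0,5-27)=0
  Job 3: p=8, d=28, C=13, tardiness=max(0,13-28)=0
Total tardiness = 0

0


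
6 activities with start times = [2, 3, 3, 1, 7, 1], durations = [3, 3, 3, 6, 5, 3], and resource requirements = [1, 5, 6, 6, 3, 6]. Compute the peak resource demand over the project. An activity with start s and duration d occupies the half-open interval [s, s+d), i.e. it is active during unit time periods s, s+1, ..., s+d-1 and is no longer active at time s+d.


Each activity i is active on [start_i, start_i + duration_i).
Compute total resource usage per time slot:
  t=0: active resources = [], total = 0
  t=1: active resources = [6, 6], total = 12
  t=2: active resources = [1, 6, 6], total = 13
  t=3: active resources = [1, 5, 6, 6, 6], total = 24
  t=4: active resources = [1, 5, 6, 6], total = 18
  t=5: active resources = [5, 6, 6], total = 17
  t=6: active resources = [6], total = 6
  t=7: active resources = [3], total = 3
  t=8: active resources = [3], total = 3
  t=9: active resources = [3], total = 3
  t=10: active resources = [3], total = 3
  t=11: active resources = [3], total = 3
Peak resource demand = 24

24


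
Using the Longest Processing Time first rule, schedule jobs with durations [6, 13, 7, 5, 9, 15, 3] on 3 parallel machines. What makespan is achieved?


Sort jobs in decreasing order (LPT): [15, 13, 9, 7, 6, 5, 3]
Assign each job to the least loaded machine:
  Machine 1: jobs [15, 5], load = 20
  Machine 2: jobs [13, 6], load = 19
  Machine 3: jobs [9, 7, 3], load = 19
Makespan = max load = 20

20


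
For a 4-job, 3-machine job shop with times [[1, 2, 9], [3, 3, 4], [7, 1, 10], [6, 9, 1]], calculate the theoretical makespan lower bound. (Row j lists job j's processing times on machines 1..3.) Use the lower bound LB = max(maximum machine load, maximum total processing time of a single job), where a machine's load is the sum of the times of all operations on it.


Machine loads:
  Machine 1: 1 + 3 + 7 + 6 = 17
  Machine 2: 2 + 3 + 1 + 9 = 15
  Machine 3: 9 + 4 + 10 + 1 = 24
Max machine load = 24
Job totals:
  Job 1: 12
  Job 2: 10
  Job 3: 18
  Job 4: 16
Max job total = 18
Lower bound = max(24, 18) = 24

24


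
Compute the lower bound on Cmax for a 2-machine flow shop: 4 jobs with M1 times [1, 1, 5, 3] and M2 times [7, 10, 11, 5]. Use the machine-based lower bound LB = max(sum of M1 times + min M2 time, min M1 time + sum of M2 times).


LB1 = sum(M1 times) + min(M2 times) = 10 + 5 = 15
LB2 = min(M1 times) + sum(M2 times) = 1 + 33 = 34
Lower bound = max(LB1, LB2) = max(15, 34) = 34

34


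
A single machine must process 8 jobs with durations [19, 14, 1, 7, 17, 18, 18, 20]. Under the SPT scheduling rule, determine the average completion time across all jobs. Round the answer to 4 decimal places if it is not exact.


Sort jobs by processing time (SPT order): [1, 7, 14, 17, 18, 18, 19, 20]
Compute completion times sequentially:
  Job 1: processing = 1, completes at 1
  Job 2: processing = 7, completes at 8
  Job 3: processing = 14, completes at 22
  Job 4: processing = 17, completes at 39
  Job 5: processing = 18, completes at 57
  Job 6: processing = 18, completes at 75
  Job 7: processing = 19, completes at 94
  Job 8: processing = 20, completes at 114
Sum of completion times = 410
Average completion time = 410/8 = 51.25

51.25


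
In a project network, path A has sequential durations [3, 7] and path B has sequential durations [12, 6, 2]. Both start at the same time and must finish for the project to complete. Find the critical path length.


Path A total = 3 + 7 = 10
Path B total = 12 + 6 + 2 = 20
Critical path = longest path = max(10, 20) = 20

20


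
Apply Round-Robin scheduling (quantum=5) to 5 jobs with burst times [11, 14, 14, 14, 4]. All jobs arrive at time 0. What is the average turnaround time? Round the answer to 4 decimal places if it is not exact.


Time quantum = 5
Execution trace:
  J1 runs 5 units, time = 5
  J2 runs 5 units, time = 10
  J3 runs 5 units, time = 15
  J4 runs 5 units, time = 20
  J5 runs 4 units, time = 24
  J1 runs 5 units, time = 29
  J2 runs 5 units, time = 34
  J3 runs 5 units, time = 39
  J4 runs 5 units, time = 44
  J1 runs 1 units, time = 45
  J2 runs 4 units, time = 49
  J3 runs 4 units, time = 53
  J4 runs 4 units, time = 57
Finish times: [45, 49, 53, 57, 24]
Average turnaround = 228/5 = 45.6

45.6


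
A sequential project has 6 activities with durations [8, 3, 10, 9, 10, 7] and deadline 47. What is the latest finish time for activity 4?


LF(activity 4) = deadline - sum of successor durations
Successors: activities 5 through 6 with durations [10, 7]
Sum of successor durations = 17
LF = 47 - 17 = 30

30


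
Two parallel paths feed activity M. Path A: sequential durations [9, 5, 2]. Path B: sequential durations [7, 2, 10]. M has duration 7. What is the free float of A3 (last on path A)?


ES(A3) = sum of predecessors on chain A = 14
EF(A3) = ES + duration = 14 + 2 = 16
Successor of A3 is M. ES(M) = max(sum(A), sum(B)) = max(16, 19) = 19
Free float = ES(successor) - EF(current) = 19 - 16 = 3

3


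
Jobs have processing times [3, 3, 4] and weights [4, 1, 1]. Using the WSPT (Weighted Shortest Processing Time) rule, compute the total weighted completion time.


Compute p/w ratios and sort ascending (WSPT): [(3, 4), (3, 1), (4, 1)]
Compute weighted completion times:
  Job (p=3,w=4): C=3, w*C=4*3=12
  Job (p=3,w=1): C=6, w*C=1*6=6
  Job (p=4,w=1): C=10, w*C=1*10=10
Total weighted completion time = 28

28


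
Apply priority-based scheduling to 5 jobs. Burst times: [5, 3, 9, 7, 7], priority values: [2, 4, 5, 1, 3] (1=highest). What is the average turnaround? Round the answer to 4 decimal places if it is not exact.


Sort by priority (ascending = highest first):
Order: [(1, 7), (2, 5), (3, 7), (4, 3), (5, 9)]
Completion times:
  Priority 1, burst=7, C=7
  Priority 2, burst=5, C=12
  Priority 3, burst=7, C=19
  Priority 4, burst=3, C=22
  Priority 5, burst=9, C=31
Average turnaround = 91/5 = 18.2

18.2


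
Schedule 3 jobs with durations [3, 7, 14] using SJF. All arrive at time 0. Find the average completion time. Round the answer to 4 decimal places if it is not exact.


SJF order (ascending): [3, 7, 14]
Completion times:
  Job 1: burst=3, C=3
  Job 2: burst=7, C=10
  Job 3: burst=14, C=24
Average completion = 37/3 = 12.3333

12.3333


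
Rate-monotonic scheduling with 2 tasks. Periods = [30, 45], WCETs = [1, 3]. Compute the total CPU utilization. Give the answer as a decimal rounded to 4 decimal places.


Compute individual utilizations (exact fractions):
  Task 1: C/T = 1/30 (approx. 0.0333)
  Task 2: C/T = 3/45 = 1/15 (approx. 0.0667)
Total utilization U = 1/30 + 1/15 = 1/10
Rounded to 4 decimal places: U = 0.1000
RM (Liu & Layland) bound for 2 tasks = 0.828427; compare with U = 1/10 (approx. 0.100000)
U <= bound, so schedulable by RM sufficient condition.

0.1000


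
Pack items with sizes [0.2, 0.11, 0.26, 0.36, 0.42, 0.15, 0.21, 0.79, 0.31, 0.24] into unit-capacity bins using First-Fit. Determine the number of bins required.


Place items sequentially using First-Fit:
  Item 0.2 -> new Bin 1
  Item 0.11 -> Bin 1 (now 0.31)
  Item 0.26 -> Bin 1 (now 0.57)
  Item 0.36 -> Bin 1 (now 0.93)
  Item 0.42 -> new Bin 2
  Item 0.15 -> Bin 2 (now 0.57)
  Item 0.21 -> Bin 2 (now 0.78)
  Item 0.79 -> new Bin 3
  Item 0.31 -> new Bin 4
  Item 0.24 -> Bin 4 (now 0.55)
Total bins used = 4

4


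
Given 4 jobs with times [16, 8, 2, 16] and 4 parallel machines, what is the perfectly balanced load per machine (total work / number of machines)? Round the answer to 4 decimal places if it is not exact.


Total processing time = 16 + 8 + 2 + 16 = 42
Number of machines = 4
Ideal balanced load = 42 / 4 = 10.5

10.5


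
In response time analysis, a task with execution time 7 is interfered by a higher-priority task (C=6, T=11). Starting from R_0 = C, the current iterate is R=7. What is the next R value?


R_next = C + ceil(R_prev / T_hp) * C_hp
ceil(7 / 11) = ceil(0.6364) = 1
Interference = 1 * 6 = 6
R_next = 7 + 6 = 13

13


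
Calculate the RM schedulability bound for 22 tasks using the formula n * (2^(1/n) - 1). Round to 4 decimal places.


Compute 2^(1/22) = 1.0320082797
Subtract 1: 1.0320082797 - 1 = 0.0320082797
Multiply by n: 22 * 0.0320082797 = 0.7041821534
Round to 4 dp: 0.7042

0.7042


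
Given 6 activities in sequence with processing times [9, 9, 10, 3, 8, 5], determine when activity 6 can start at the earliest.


Activity 6 starts after activities 1 through 5 complete.
Predecessor durations: [9, 9, 10, 3, 8]
ES = 9 + 9 + 10 + 3 + 8 = 39

39


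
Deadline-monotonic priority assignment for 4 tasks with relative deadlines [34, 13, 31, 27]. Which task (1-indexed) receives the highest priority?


Sort tasks by relative deadline (ascending):
  Task 2: deadline = 13
  Task 4: deadline = 27
  Task 3: deadline = 31
  Task 1: deadline = 34
Priority order (highest first): [2, 4, 3, 1]
Highest priority task = 2

2


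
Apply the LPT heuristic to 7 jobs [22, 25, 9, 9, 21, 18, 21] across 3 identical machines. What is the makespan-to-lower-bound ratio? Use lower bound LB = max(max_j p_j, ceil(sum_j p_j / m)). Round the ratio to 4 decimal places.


LPT order: [25, 22, 21, 21, 18, 9, 9]
Machine loads after assignment: [43, 40, 42]
LPT makespan = 43
Lower bound = max(max_job, ceil(total/3)) = max(25, 42) = 42
Ratio = 43 / 42 = 1.0238

1.0238


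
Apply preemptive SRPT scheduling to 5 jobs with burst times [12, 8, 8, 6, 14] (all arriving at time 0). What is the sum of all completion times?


Since all jobs arrive at t=0, SRPT equals SPT ordering.
SPT order: [6, 8, 8, 12, 14]
Completion times:
  Job 1: p=6, C=6
  Job 2: p=8, C=14
  Job 3: p=8, C=22
  Job 4: p=12, C=34
  Job 5: p=14, C=48
Total completion time = 6 + 14 + 22 + 34 + 48 = 124

124


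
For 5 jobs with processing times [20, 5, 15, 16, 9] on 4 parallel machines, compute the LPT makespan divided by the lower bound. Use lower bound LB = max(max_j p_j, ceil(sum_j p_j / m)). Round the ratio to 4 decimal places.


LPT order: [20, 16, 15, 9, 5]
Machine loads after assignment: [20, 16, 15, 14]
LPT makespan = 20
Lower bound = max(max_job, ceil(total/4)) = max(20, 17) = 20
Ratio = 20 / 20 = 1.0

1.0


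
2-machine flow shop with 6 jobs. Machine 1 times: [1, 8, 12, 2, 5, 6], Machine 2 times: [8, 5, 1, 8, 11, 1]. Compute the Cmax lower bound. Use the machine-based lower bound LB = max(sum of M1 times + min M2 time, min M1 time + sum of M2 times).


LB1 = sum(M1 times) + min(M2 times) = 34 + 1 = 35
LB2 = min(M1 times) + sum(M2 times) = 1 + 34 = 35
Lower bound = max(LB1, LB2) = max(35, 35) = 35

35


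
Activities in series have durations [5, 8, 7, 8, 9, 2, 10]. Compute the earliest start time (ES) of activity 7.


Activity 7 starts after activities 1 through 6 complete.
Predecessor durations: [5, 8, 7, 8, 9, 2]
ES = 5 + 8 + 7 + 8 + 9 + 2 = 39

39


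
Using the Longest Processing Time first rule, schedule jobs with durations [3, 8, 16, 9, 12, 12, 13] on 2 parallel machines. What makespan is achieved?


Sort jobs in decreasing order (LPT): [16, 13, 12, 12, 9, 8, 3]
Assign each job to the least loaded machine:
  Machine 1: jobs [16, 12, 8], load = 36
  Machine 2: jobs [13, 12, 9, 3], load = 37
Makespan = max load = 37

37


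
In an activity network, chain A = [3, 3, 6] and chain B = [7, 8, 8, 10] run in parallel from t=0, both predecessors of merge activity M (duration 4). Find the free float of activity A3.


ES(A3) = sum of predecessors on chain A = 6
EF(A3) = ES + duration = 6 + 6 = 12
Successor of A3 is M. ES(M) = max(sum(A), sum(B)) = max(12, 33) = 33
Free float = ES(successor) - EF(current) = 33 - 12 = 21

21


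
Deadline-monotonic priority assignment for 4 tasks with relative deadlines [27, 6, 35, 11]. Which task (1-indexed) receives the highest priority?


Sort tasks by relative deadline (ascending):
  Task 2: deadline = 6
  Task 4: deadline = 11
  Task 1: deadline = 27
  Task 3: deadline = 35
Priority order (highest first): [2, 4, 1, 3]
Highest priority task = 2

2


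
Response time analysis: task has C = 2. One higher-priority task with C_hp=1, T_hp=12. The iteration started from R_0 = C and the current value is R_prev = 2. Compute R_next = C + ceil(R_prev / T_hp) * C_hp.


R_next = C + ceil(R_prev / T_hp) * C_hp
ceil(2 / 12) = ceil(0.1667) = 1
Interference = 1 * 1 = 1
R_next = 2 + 1 = 3

3


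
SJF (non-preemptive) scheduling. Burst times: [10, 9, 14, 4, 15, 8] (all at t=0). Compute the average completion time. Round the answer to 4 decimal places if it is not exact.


SJF order (ascending): [4, 8, 9, 10, 14, 15]
Completion times:
  Job 1: burst=4, C=4
  Job 2: burst=8, C=12
  Job 3: burst=9, C=21
  Job 4: burst=10, C=31
  Job 5: burst=14, C=45
  Job 6: burst=15, C=60
Average completion = 173/6 = 28.8333

28.8333


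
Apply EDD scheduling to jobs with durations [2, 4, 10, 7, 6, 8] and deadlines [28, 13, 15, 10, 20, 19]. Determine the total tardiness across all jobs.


Sort by due date (EDD order): [(7, 10), (4, 13), (10, 15), (8, 19), (6, 20), (2, 28)]
Compute completion times and tardiness:
  Job 1: p=7, d=10, C=7, tardiness=max(0,7-10)=0
  Job 2: p=4, d=13, C=11, tardiness=max(0,11-13)=0
  Job 3: p=10, d=15, C=21, tardiness=max(0,21-15)=6
  Job 4: p=8, d=19, C=29, tardiness=max(0,29-19)=10
  Job 5: p=6, d=20, C=35, tardiness=max(0,35-20)=15
  Job 6: p=2, d=28, C=37, tardiness=max(0,37-28)=9
Total tardiness = 40

40


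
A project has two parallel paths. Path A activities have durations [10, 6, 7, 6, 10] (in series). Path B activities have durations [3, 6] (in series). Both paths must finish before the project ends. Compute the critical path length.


Path A total = 10 + 6 + 7 + 6 + 10 = 39
Path B total = 3 + 6 = 9
Critical path = longest path = max(39, 9) = 39

39


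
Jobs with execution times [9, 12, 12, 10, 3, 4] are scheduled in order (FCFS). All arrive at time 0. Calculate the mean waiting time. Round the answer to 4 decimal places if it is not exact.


FCFS order (as given): [9, 12, 12, 10, 3, 4]
Waiting times:
  Job 1: wait = 0
  Job 2: wait = 9
  Job 3: wait = 21
  Job 4: wait = 33
  Job 5: wait = 43
  Job 6: wait = 46
Sum of waiting times = 152
Average waiting time = 152/6 = 25.3333

25.3333


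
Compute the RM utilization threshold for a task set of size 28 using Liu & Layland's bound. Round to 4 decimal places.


Compute 2^(1/28) = 1.0250642120
Subtract 1: 1.0250642120 - 1 = 0.0250642120
Multiply by n: 28 * 0.0250642120 = 0.7017979360
Round to 4 dp: 0.7018

0.7018


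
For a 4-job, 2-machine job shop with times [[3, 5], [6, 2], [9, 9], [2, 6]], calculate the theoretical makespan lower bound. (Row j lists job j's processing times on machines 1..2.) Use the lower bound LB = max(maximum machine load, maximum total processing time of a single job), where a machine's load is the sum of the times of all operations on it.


Machine loads:
  Machine 1: 3 + 6 + 9 + 2 = 20
  Machine 2: 5 + 2 + 9 + 6 = 22
Max machine load = 22
Job totals:
  Job 1: 8
  Job 2: 8
  Job 3: 18
  Job 4: 8
Max job total = 18
Lower bound = max(22, 18) = 22

22


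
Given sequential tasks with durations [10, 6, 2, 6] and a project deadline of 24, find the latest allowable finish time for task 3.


LF(activity 3) = deadline - sum of successor durations
Successors: activities 4 through 4 with durations [6]
Sum of successor durations = 6
LF = 24 - 6 = 18

18


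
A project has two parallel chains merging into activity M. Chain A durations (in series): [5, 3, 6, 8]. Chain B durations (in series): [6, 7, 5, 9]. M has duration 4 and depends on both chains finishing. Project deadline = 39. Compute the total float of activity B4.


Forward pass: ES(B4) = sum of predecessors on chain B = 18
EF = ES + duration = 18 + 9 = 27
Backward pass: LF(M) = deadline = 39; LS(M) = 39 - 4 = 35
LF(B4) = LS(M) - sum(successors on chain B) = 35 - 0 = 35
LS = LF - duration = 35 - 9 = 26
Total float = LS - ES = 26 - 18 = 8

8


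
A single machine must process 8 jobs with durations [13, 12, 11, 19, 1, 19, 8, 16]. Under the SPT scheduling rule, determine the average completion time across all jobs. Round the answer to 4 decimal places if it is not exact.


Sort jobs by processing time (SPT order): [1, 8, 11, 12, 13, 16, 19, 19]
Compute completion times sequentially:
  Job 1: processing = 1, completes at 1
  Job 2: processing = 8, completes at 9
  Job 3: processing = 11, completes at 20
  Job 4: processing = 12, completes at 32
  Job 5: processing = 13, completes at 45
  Job 6: processing = 16, completes at 61
  Job 7: processing = 19, completes at 80
  Job 8: processing = 19, completes at 99
Sum of completion times = 347
Average completion time = 347/8 = 43.375

43.375


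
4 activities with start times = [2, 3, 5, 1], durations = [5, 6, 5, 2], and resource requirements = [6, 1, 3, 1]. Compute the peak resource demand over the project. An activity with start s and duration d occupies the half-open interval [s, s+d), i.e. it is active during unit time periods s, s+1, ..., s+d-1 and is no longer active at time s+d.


Each activity i is active on [start_i, start_i + duration_i).
Compute total resource usage per time slot:
  t=0: active resources = [], total = 0
  t=1: active resources = [1], total = 1
  t=2: active resources = [6, 1], total = 7
  t=3: active resources = [6, 1], total = 7
  t=4: active resources = [6, 1], total = 7
  t=5: active resources = [6, 1, 3], total = 10
  t=6: active resources = [6, 1, 3], total = 10
  t=7: active resources = [1, 3], total = 4
  t=8: active resources = [1, 3], total = 4
  t=9: active resources = [3], total = 3
Peak resource demand = 10

10


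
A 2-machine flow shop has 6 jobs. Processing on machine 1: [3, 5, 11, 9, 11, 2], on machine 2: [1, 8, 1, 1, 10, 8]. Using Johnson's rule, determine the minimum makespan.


Apply Johnson's rule:
  Group 1 (a <= b): [(6, 2, 8), (2, 5, 8)]
  Group 2 (a > b): [(5, 11, 10), (1, 3, 1), (3, 11, 1), (4, 9, 1)]
Optimal job order: [6, 2, 5, 1, 3, 4]
Schedule:
  Job 6: M1 done at 2, M2 done at 10
  Job 2: M1 done at 7, M2 done at 18
  Job 5: M1 done at 18, M2 done at 28
  Job 1: M1 done at 21, M2 done at 29
  Job 3: M1 done at 32, M2 done at 33
  Job 4: M1 done at 41, M2 done at 42
Makespan = 42

42


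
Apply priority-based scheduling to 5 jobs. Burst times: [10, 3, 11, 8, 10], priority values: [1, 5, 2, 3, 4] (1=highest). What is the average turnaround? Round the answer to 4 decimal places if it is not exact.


Sort by priority (ascending = highest first):
Order: [(1, 10), (2, 11), (3, 8), (4, 10), (5, 3)]
Completion times:
  Priority 1, burst=10, C=10
  Priority 2, burst=11, C=21
  Priority 3, burst=8, C=29
  Priority 4, burst=10, C=39
  Priority 5, burst=3, C=42
Average turnaround = 141/5 = 28.2

28.2


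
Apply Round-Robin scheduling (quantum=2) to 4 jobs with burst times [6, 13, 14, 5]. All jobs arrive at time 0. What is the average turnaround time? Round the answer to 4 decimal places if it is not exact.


Time quantum = 2
Execution trace:
  J1 runs 2 units, time = 2
  J2 runs 2 units, time = 4
  J3 runs 2 units, time = 6
  J4 runs 2 units, time = 8
  J1 runs 2 units, time = 10
  J2 runs 2 units, time = 12
  J3 runs 2 units, time = 14
  J4 runs 2 units, time = 16
  J1 runs 2 units, time = 18
  J2 runs 2 units, time = 20
  J3 runs 2 units, time = 22
  J4 runs 1 units, time = 23
  J2 runs 2 units, time = 25
  J3 runs 2 units, time = 27
  J2 runs 2 units, time = 29
  J3 runs 2 units, time = 31
  J2 runs 2 units, time = 33
  J3 runs 2 units, time = 35
  J2 runs 1 units, time = 36
  J3 runs 2 units, time = 38
Finish times: [18, 36, 38, 23]
Average turnaround = 115/4 = 28.75

28.75


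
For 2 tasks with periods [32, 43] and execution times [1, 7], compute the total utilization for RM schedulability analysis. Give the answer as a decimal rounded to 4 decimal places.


Compute individual utilizations (exact fractions):
  Task 1: C/T = 1/32 (approx. 0.0313)
  Task 2: C/T = 7/43 (approx. 0.1628)
Total utilization U = 1/32 + 7/43 = 267/1376
Rounded to 4 decimal places: U = 0.1940
RM (Liu & Layland) bound for 2 tasks = 0.828427; compare with U = 267/1376 (approx. 0.194041)
U <= bound, so schedulable by RM sufficient condition.

0.1940


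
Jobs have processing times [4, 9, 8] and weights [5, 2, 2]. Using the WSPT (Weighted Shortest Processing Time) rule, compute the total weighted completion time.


Compute p/w ratios and sort ascending (WSPT): [(4, 5), (8, 2), (9, 2)]
Compute weighted completion times:
  Job (p=4,w=5): C=4, w*C=5*4=20
  Job (p=8,w=2): C=12, w*C=2*12=24
  Job (p=9,w=2): C=21, w*C=2*21=42
Total weighted completion time = 86

86


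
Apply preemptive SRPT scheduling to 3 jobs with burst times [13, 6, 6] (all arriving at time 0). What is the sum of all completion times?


Since all jobs arrive at t=0, SRPT equals SPT ordering.
SPT order: [6, 6, 13]
Completion times:
  Job 1: p=6, C=6
  Job 2: p=6, C=12
  Job 3: p=13, C=25
Total completion time = 6 + 12 + 25 = 43

43


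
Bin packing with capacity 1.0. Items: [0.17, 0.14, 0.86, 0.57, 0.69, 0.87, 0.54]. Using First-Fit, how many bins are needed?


Place items sequentially using First-Fit:
  Item 0.17 -> new Bin 1
  Item 0.14 -> Bin 1 (now 0.31)
  Item 0.86 -> new Bin 2
  Item 0.57 -> Bin 1 (now 0.88)
  Item 0.69 -> new Bin 3
  Item 0.87 -> new Bin 4
  Item 0.54 -> new Bin 5
Total bins used = 5

5


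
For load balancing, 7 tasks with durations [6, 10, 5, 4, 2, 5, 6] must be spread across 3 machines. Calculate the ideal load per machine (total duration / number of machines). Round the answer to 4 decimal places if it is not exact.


Total processing time = 6 + 10 + 5 + 4 + 2 + 5 + 6 = 38
Number of machines = 3
Ideal balanced load = 38 / 3 = 12.6667

12.6667


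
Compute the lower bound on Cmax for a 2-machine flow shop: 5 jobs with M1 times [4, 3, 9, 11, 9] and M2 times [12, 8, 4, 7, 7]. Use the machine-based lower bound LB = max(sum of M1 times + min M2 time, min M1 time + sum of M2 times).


LB1 = sum(M1 times) + min(M2 times) = 36 + 4 = 40
LB2 = min(M1 times) + sum(M2 times) = 3 + 38 = 41
Lower bound = max(LB1, LB2) = max(40, 41) = 41

41
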